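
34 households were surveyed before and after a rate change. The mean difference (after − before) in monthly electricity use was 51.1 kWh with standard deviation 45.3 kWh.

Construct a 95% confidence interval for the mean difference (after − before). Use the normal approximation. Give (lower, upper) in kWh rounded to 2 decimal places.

(35.87, 66.33)

Paired design: SE = s_d/√n = 45.3/√34 = 7.7689.
z* = 1.960; margin of error = 1.960 × 7.7689 = 15.2270.
51.1 ± 15.2270 → (35.87, 66.33).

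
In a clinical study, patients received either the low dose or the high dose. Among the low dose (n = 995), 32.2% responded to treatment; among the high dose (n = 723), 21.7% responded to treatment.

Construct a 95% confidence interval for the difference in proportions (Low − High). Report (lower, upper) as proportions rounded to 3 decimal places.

SE₁ = √(p̂₁(1−p̂₁)/n₁) = √(0.3220·0.6780/995) = 0.01481; SE₂ = √(0.2170·0.7830/723) = 0.01533.
Independent samples: SE of the difference = √(SE₁² + SE₂²) = √(0.0002193361 + 0.0002350089) = 0.02132.
z* for 95% confidence is 1.960, so the margin of error is 1.960 × 0.02132 = 0.04179.
Point estimate p̂₁ − p̂₂ = 0.3220 − 0.2170 = 0.1050.
0.1050 ± 0.04179 → (0.063, 0.147).

(0.063, 0.147)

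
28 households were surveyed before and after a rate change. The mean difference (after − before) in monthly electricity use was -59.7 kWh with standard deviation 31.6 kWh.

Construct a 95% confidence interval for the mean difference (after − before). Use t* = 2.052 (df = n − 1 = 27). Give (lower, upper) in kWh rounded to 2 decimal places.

This is a matched-pairs design, so SE = s_d/√n = 31.6/√28 = 5.9718.
Margin = 2.052 × 5.9718 = 12.2541; the interval is -59.7 ± 12.2541 = (-71.95, -47.45).

(-71.95, -47.45)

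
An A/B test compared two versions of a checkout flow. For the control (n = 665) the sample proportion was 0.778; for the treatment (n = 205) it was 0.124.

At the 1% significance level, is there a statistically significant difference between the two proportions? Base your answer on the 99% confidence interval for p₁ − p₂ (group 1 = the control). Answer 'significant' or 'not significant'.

Each SE is √(p̂(1−p̂)/n): √(0.7780·0.2220/665) = 0.01612 and √(0.1240·0.8760/205) = 0.02302.
SE(p̂₁ − p̂₂) = √(SE₁² + SE₂²) = √(0.0002598544 + 0.0005299204) = 0.02810, since the two samples are independent.
At 99% confidence z* = 2.576; margin = 2.576 × 0.02810 = 0.07239.
The difference is 0.7780 − 0.1240 = 0.6540, so the interval is 0.6540 ± 0.07239 = (0.58161, 0.72639).
The interval (0.58161, 0.72639) does not contain 0, so the difference is significant.

significant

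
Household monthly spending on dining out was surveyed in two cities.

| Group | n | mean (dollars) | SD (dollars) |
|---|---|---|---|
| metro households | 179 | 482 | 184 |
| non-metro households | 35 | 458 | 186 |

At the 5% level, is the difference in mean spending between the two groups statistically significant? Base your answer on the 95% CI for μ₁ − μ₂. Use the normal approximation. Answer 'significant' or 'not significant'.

SE₁ = s₁/√n₁ = 184/√179 = 13.7528; SE₂ = 186/√35 = 31.4397.
Independent samples, unequal variances: SE_diff = √(SE₁² + SE₂²) = √(189.13950784 + 988.45473609) = 34.3161.
z* = 1.960, so margin of error = 1.960 × 34.3161 = 67.2596.
Difference in means = 482 − 458 = 24.0000.
24.0000 ± 67.2596 → (-43.2596, 91.2596).
The interval (-43.2596, 91.2596) contains 0, so the difference is not significant.

not significant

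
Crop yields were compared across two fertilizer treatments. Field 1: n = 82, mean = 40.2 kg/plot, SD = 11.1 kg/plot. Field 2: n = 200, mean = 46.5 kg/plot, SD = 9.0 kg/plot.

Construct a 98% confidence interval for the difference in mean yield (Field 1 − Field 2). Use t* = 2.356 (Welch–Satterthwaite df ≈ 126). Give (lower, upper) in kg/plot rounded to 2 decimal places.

(-9.55, -3.05)

Per-group SEs: s₁/√n₁ = 11.1/√82 = 1.2258, s₂/√n₂ = 9.0/√200 = 0.6364.
Unpooled SE of the difference: √(1.50258564 + 0.40500496) = 1.3812.
Margin of error = t* · SE = 2.356 × 1.3812 = 3.2541.
x̄₁ − x̄₂ = 40.2 − 46.5 = -6.3000.
CI: -6.3000 ± 3.2541 = (-9.55, -3.05).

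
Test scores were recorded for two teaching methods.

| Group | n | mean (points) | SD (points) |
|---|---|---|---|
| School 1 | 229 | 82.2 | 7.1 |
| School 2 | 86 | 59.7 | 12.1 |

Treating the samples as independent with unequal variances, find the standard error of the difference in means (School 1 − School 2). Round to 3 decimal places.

1.387

Standard errors of each mean: 7.1/√229 = 0.4692 and 12.1/√86 = 1.3048.
SE(x̄₁ − x̄₂) = √(0.4692² + 1.3048²) = 1.3866 for independent samples with unequal variances.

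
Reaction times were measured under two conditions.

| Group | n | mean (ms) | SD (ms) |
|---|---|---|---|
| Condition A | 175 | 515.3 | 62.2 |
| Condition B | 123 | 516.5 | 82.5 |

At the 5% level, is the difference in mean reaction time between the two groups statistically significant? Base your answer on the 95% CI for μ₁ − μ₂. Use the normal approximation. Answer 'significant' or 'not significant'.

not significant

Per-group SEs: s₁/√n₁ = 62.2/√175 = 4.7019, s₂/√n₂ = 82.5/√123 = 7.4388.
Unpooled SE of the difference: √(22.10786361 + 55.33574544) = 8.8002.
Margin of error = z* · SE = 1.960 × 8.8002 = 17.2484.
x̄₁ − x̄₂ = 515.3 − 516.5 = -1.2000.
CI: -1.2000 ± 17.2484 = (-18.4484, 16.0484).
The interval (-18.4484, 16.0484) contains 0, so the difference is not significant.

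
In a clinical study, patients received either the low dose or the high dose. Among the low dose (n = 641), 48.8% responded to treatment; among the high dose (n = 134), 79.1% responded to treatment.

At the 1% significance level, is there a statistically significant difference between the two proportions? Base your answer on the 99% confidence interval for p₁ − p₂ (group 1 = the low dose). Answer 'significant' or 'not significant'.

The two standard errors are √(0.4880×0.5120/641) = 0.01974 and √(0.7910×0.2090/134) = 0.03512.
Because the samples are independent, SE_diff = √(0.01974² + 0.03512²) = 0.04029.
Using z* = 2.576 for 99%, ME = 2.576 × 0.04029 = 0.10379.
p̂₁ − p̂₂ = -0.3030; interval -0.3030 ± 0.10379 gives (-0.40679, -0.19921).
The interval (-0.40679, -0.19921) does not contain 0, so the difference is significant.

significant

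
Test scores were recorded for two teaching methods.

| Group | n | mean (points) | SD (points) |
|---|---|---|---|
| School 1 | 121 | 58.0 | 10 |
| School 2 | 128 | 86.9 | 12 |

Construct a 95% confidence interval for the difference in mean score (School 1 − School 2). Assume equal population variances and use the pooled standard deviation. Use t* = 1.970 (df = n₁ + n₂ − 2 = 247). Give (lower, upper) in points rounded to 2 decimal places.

s_p = √[((n₁−1)s₁² + (n₂−1)s₂²)/(n₁+n₂−2)] = √[(120·10² + 127·12²)/247] = 11.0735.
SE = 11.0735·√(1/121 + 1/128) = 1.4041.
With t* = 1.970, margin = 1.970 × 1.4041 = 2.7661.
x̄₁ − x̄₂ = 58.0 − 86.9 = -28.9000; interval -28.9000 ± 2.7661 = (-31.67, -26.13).

(-31.67, -26.13)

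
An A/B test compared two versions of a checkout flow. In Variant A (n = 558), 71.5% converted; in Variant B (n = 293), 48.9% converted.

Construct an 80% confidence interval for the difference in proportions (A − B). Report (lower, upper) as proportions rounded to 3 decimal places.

SE₁ = √(p̂₁(1−p̂₁)/n₁) = √(0.7150·0.2850/558) = 0.01911; SE₂ = √(0.4890·0.5110/293) = 0.02920.
Independent samples: SE of the difference = √(SE₁² + SE₂²) = √(0.0003651921 + 0.00085264) = 0.03490.
z* for 80% confidence is 1.282, so the margin of error is 1.282 × 0.03490 = 0.04474.
Point estimate p̂₁ − p̂₂ = 0.7150 − 0.4890 = 0.2260.
0.2260 ± 0.04474 → (0.181, 0.271).

(0.181, 0.271)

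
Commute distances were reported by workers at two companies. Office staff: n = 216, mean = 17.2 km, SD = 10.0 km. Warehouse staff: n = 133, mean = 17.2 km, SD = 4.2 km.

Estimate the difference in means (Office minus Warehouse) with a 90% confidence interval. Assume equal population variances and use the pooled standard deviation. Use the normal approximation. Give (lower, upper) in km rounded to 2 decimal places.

Pooled variance s_p² = [215·10.0² + 132·4.2²] / (216+133−2) = 68.6700, so s_p = 8.2867.
SE_diff = s_p·√(1/n₁ + 1/n₂) = 8.2867·√(1/216 + 1/133) = 0.9134.
z* = 1.645; margin = 1.645 × 0.9134 = 1.5025.
Difference = 17.2 − 17.2 = 0.0000.
0.0000 ± 1.5025 → (-1.50, 1.50).

(-1.50, 1.50)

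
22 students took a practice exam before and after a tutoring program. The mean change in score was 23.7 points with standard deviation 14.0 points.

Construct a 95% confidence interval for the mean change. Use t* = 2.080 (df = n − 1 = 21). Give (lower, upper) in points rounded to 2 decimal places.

Paired design: SE = s_d/√n = 14.0/√22 = 2.9848.
t* = 2.080; margin of error = 2.080 × 2.9848 = 6.2084.
23.7 ± 6.2084 → (17.49, 29.91).

(17.49, 29.91)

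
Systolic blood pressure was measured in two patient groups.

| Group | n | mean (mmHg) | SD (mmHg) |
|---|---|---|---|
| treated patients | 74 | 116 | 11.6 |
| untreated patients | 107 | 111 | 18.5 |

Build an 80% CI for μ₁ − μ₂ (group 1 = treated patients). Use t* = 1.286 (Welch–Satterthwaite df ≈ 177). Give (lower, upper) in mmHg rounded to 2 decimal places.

Standard errors of each mean: 11.6/√74 = 1.3485 and 18.5/√107 = 1.7885.
SE(x̄₁ − x̄₂) = √(1.3485² + 1.7885²) = 2.2399 for independent samples with unequal variances.
With t* = 1.286, the margin is 1.286 × 2.2399 = 2.8805.
x̄₁ − x̄₂ = 116 − 111 = 5.0000; the interval is 5.0000 ± 2.8805 = (2.12, 7.88).

(2.12, 7.88)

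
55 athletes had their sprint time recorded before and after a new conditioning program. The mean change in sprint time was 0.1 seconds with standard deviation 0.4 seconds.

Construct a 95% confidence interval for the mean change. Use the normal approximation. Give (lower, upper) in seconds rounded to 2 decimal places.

(-0.01, 0.21)

Paired design: SE = s_d/√n = 0.4/√55 = 0.0539.
z* = 1.960; margin of error = 1.960 × 0.0539 = 0.1056.
0.1 ± 0.1056 → (-0.01, 0.21).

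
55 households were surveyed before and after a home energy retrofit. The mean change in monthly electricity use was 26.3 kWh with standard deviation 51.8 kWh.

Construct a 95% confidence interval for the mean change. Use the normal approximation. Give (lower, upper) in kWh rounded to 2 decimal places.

(12.61, 39.99)

This is a matched-pairs design, so SE = s_d/√n = 51.8/√55 = 6.9847.
Margin = 1.960 × 6.9847 = 13.6900; the interval is 26.3 ± 13.6900 = (12.61, 39.99).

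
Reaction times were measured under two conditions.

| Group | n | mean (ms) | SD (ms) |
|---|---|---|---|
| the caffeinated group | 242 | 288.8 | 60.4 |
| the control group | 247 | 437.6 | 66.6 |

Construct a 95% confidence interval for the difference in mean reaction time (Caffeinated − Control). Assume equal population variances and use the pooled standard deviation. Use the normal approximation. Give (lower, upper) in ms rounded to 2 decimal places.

(-160.08, -137.52)

Pooled variance s_p² = [241·60.4² + 246·66.6²] / (242+247−2) = 4045.9021, so s_p = 63.6074.
SE_diff = s_p·√(1/n₁ + 1/n₂) = 63.6074·√(1/242 + 1/247) = 5.7532.
z* = 1.960; margin = 1.960 × 5.7532 = 11.2763.
Difference = 288.8 − 437.6 = -148.8000.
-148.8000 ± 11.2763 → (-160.08, -137.52).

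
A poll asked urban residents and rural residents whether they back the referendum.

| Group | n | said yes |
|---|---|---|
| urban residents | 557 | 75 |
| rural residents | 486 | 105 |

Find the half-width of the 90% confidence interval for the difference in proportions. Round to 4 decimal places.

0.0388

First, p̂₁ = 75/557 = 0.1346; p̂₂ = 105/486 = 0.2160.
The two standard errors are √(0.1346×0.8654/557) = 0.01446 and √(0.2160×0.7840/486) = 0.01867.
Because the samples are independent, SE_diff = √(0.01446² + 0.01867²) = 0.02361.
Using z* = 1.645 for 90%, ME = 1.645 × 0.02361 = 0.03884.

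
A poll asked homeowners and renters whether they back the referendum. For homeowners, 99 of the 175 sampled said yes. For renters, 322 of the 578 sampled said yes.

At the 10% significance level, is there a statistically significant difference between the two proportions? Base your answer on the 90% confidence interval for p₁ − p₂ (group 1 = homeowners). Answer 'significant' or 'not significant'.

p̂₁ = 99/175 = 0.5657 and p̂₂ = 322/578 = 0.5571.
SE₁ = √(p̂₁(1−p̂₁)/n₁) = √(0.5657·0.4343/175) = 0.03747; SE₂ = √(0.5571·0.4429/578) = 0.02066.
Independent samples: SE of the difference = √(SE₁² + SE₂²) = √(0.0014040009 + 0.0004268356) = 0.04279.
z* for 90% confidence is 1.645, so the margin of error is 1.645 × 0.04279 = 0.07039.
Point estimate p̂₁ − p̂₂ = 0.5657 − 0.5571 = 0.0086.
0.0086 ± 0.07039 → (-0.06179, 0.07899).
The interval (-0.06179, 0.07899) contains 0, so the difference is not significant.

not significant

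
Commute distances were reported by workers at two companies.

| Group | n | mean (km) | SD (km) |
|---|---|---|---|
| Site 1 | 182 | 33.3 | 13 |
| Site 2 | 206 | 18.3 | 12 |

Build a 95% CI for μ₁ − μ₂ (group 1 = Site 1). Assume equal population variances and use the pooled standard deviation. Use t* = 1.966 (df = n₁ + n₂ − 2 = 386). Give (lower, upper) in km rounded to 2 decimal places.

(12.50, 17.50)

Pooled variance s_p² = [181·13² + 205·12²] / (182+206−2) = 155.7228, so s_p = 12.4789.
SE_diff = s_p·√(1/n₁ + 1/n₂) = 12.4789·√(1/182 + 1/206) = 1.2695.
t* = 1.966; margin = 1.966 × 1.2695 = 2.4958.
Difference = 33.3 − 18.3 = 15.0000.
15.0000 ± 2.4958 → (12.50, 17.50).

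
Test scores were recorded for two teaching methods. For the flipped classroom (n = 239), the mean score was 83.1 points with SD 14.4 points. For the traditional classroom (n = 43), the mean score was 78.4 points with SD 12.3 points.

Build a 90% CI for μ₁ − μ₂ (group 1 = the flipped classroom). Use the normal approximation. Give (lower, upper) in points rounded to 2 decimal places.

Standard errors of each mean: 14.4/√239 = 0.9315 and 12.3/√43 = 1.8757.
SE(x̄₁ − x̄₂) = √(0.9315² + 1.8757²) = 2.0943 for independent samples with unequal variances.
With z* = 1.645, the margin is 1.645 × 2.0943 = 3.4451.
x̄₁ − x̄₂ = 83.1 − 78.4 = 4.7000; the interval is 4.7000 ± 3.4451 = (1.25, 8.15).

(1.25, 8.15)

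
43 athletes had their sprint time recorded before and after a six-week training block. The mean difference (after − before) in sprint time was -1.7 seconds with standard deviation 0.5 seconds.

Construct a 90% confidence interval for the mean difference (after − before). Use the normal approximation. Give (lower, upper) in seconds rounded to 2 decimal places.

This is a matched-pairs design, so SE = s_d/√n = 0.5/√43 = 0.0762.
Margin = 1.645 × 0.0762 = 0.1253; the interval is -1.7 ± 0.1253 = (-1.83, -1.57).

(-1.83, -1.57)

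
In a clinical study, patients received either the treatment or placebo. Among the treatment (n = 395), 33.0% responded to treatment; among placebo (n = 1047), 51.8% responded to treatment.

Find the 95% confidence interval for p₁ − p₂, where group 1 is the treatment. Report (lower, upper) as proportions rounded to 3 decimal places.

SE₁ = √(p̂₁(1−p̂₁)/n₁) = √(0.3300·0.6700/395) = 0.02366; SE₂ = √(0.5180·0.4820/1047) = 0.01544.
Independent samples: SE of the difference = √(SE₁² + SE₂²) = √(0.0005597956 + 0.0002383936) = 0.02825.
z* for 95% confidence is 1.960, so the margin of error is 1.960 × 0.02825 = 0.05537.
Point estimate p̂₁ − p̂₂ = 0.3300 − 0.5180 = -0.1880.
-0.1880 ± 0.05537 → (-0.243, -0.133).

(-0.243, -0.133)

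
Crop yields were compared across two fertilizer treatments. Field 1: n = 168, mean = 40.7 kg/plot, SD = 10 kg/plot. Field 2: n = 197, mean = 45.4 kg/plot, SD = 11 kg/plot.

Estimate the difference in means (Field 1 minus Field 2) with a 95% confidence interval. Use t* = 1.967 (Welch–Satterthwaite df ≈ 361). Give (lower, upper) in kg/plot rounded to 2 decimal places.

SE₁ = s₁/√n₁ = 10/√168 = 0.7715; SE₂ = 11/√197 = 0.7837.
Independent samples, unequal variances: SE_diff = √(SE₁² + SE₂²) = √(0.59521225 + 0.61418569) = 1.0997.
t* = 1.967, so margin of error = 1.967 × 1.0997 = 2.1631.
Difference in means = 40.7 − 45.4 = -4.7000.
-4.7000 ± 2.1631 → (-6.86, -2.54).

(-6.86, -2.54)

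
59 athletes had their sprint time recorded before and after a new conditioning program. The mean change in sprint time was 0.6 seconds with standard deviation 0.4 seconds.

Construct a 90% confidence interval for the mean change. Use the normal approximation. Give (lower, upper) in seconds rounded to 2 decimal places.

Paired design: SE = s_d/√n = 0.4/√59 = 0.0521.
z* = 1.645; margin of error = 1.645 × 0.0521 = 0.0857.
0.6 ± 0.0857 → (0.51, 0.69).

(0.51, 0.69)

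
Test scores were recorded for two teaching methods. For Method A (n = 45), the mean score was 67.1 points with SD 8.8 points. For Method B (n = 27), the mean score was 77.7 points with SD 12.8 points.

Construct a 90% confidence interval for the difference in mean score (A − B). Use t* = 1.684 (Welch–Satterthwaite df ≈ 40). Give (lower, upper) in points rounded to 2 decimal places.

(-15.30, -5.90)

SE₁ = s₁/√n₁ = 8.8/√45 = 1.3118; SE₂ = 12.8/√27 = 2.4634.
Independent samples, unequal variances: SE_diff = √(SE₁² + SE₂²) = √(1.72081924 + 6.06833956) = 2.7909.
t* = 1.684, so margin of error = 1.684 × 2.7909 = 4.6999.
Difference in means = 67.1 − 77.7 = -10.6000.
-10.6000 ± 4.6999 → (-15.30, -5.90).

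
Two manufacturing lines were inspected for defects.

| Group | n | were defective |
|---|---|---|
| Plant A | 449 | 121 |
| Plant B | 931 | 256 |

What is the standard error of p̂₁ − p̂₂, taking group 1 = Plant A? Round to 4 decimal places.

Sample proportions: 121/449 = 0.2695, 256/931 = 0.2750.
Each SE is √(p̂(1−p̂)/n): √(0.2695·0.7305/449) = 0.02094 and √(0.2750·0.7250/931) = 0.01463.
SE(p̂₁ − p̂₂) = √(SE₁² + SE₂²) = √(0.0004384836 + 0.0002140369) = 0.02554, since the two samples are independent.

0.0255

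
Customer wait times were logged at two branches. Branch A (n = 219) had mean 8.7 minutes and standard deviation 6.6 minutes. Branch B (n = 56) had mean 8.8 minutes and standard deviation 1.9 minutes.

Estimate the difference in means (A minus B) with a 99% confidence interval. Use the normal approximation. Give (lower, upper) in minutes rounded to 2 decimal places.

Standard errors of each mean: 6.6/√219 = 0.4460 and 1.9/√56 = 0.2539.
SE(x̄₁ − x̄₂) = √(0.4460² + 0.2539²) = 0.5132 for independent samples with unequal variances.
With z* = 2.576, the margin is 2.576 × 0.5132 = 1.3220.
x̄₁ − x̄₂ = 8.7 − 8.8 = -0.1000; the interval is -0.1000 ± 1.3220 = (-1.42, 1.22).

(-1.42, 1.22)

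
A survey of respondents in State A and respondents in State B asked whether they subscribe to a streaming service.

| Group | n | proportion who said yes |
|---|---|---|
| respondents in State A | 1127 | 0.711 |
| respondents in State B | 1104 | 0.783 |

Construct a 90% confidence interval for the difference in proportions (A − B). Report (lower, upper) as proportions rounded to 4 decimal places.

(-0.1022, -0.0418)

Each SE is √(p̂(1−p̂)/n): √(0.7110·0.2890/1127) = 0.01350 and √(0.7830·0.2170/1104) = 0.01241.
SE(p̂₁ − p̂₂) = √(SE₁² + SE₂²) = √(0.00018225 + 0.0001540081) = 0.01834, since the two samples are independent.
At 90% confidence z* = 1.645; margin = 1.645 × 0.01834 = 0.03017.
The difference is 0.7110 − 0.7830 = -0.0720, so the interval is -0.0720 ± 0.03017 = (-0.1022, -0.0418).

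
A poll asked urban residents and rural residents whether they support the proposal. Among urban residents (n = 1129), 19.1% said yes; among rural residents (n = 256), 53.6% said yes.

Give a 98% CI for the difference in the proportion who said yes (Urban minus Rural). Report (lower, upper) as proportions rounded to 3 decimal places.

SE₁ = √(p̂₁(1−p̂₁)/n₁) = √(0.1910·0.8090/1129) = 0.01170; SE₂ = √(0.5360·0.4640/256) = 0.03117.
Independent samples: SE of the difference = √(SE₁² + SE₂²) = √(0.00013689 + 0.0009715689) = 0.03329.
z* for 98% confidence is 2.326, so the margin of error is 2.326 × 0.03329 = 0.07743.
Point estimate p̂₁ − p̂₂ = 0.1910 − 0.5360 = -0.3450.
-0.3450 ± 0.07743 → (-0.422, -0.268).

(-0.422, -0.268)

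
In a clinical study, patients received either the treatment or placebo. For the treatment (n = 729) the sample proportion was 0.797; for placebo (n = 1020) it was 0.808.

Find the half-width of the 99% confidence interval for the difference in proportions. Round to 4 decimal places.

The two standard errors are √(0.7970×0.2030/729) = 0.01490 and √(0.8080×0.1920/1020) = 0.01233.
Because the samples are independent, SE_diff = √(0.01490² + 0.01233²) = 0.01934.
Using z* = 2.576 for 99%, ME = 2.576 × 0.01934 = 0.04982.

0.0498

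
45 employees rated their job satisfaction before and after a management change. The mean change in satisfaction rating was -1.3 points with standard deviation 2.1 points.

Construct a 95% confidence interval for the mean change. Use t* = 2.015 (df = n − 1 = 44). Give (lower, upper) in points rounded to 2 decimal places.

Paired design: SE = s_d/√n = 2.1/√45 = 0.3130.
t* = 2.015; margin of error = 2.015 × 0.3130 = 0.6307.
-1.3 ± 0.6307 → (-1.93, -0.67).

(-1.93, -0.67)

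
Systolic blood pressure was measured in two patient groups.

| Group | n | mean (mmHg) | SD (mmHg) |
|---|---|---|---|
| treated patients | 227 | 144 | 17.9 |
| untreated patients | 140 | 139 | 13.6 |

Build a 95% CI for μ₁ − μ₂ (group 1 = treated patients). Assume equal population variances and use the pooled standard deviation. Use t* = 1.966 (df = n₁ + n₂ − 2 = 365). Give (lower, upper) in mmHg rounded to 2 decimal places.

s_p = √[((n₁−1)s₁² + (n₂−1)s₂²)/(n₁+n₂−2)] = √[(226·17.9² + 139·13.6²)/365] = 16.3960.
SE = 16.3960·√(1/227 + 1/140) = 1.7620.
With t* = 1.966, margin = 1.966 × 1.7620 = 3.4641.
x̄₁ − x̄₂ = 144 − 139 = 5.0000; interval 5.0000 ± 3.4641 = (1.54, 8.46).

(1.54, 8.46)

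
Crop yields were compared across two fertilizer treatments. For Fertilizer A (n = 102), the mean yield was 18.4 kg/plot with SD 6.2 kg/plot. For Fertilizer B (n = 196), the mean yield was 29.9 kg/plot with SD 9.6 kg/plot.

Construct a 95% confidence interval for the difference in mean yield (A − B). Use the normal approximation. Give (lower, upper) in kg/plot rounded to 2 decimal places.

Per-group SEs: s₁/√n₁ = 6.2/√102 = 0.6139, s₂/√n₂ = 9.6/√196 = 0.6857.
Unpooled SE of the difference: √(0.37687321 + 0.47018449) = 0.9204.
Margin of error = z* · SE = 1.960 × 0.9204 = 1.8040.
x̄₁ − x̄₂ = 18.4 − 29.9 = -11.5000.
CI: -11.5000 ± 1.8040 = (-13.30, -9.70).

(-13.30, -9.70)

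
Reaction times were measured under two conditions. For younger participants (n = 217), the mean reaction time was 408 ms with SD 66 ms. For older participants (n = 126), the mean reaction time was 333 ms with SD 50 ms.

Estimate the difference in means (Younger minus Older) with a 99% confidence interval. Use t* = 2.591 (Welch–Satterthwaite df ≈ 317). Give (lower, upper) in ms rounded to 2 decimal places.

(58.63, 91.37)

Per-group SEs: s₁/√n₁ = 66/√217 = 4.4804, s₂/√n₂ = 50/√126 = 4.4544.
Unpooled SE of the difference: √(20.07398416 + 19.84167936) = 6.3179.
Margin of error = t* · SE = 2.591 × 6.3179 = 16.3697.
x̄₁ − x̄₂ = 408 − 333 = 75.0000.
CI: 75.0000 ± 16.3697 = (58.63, 91.37).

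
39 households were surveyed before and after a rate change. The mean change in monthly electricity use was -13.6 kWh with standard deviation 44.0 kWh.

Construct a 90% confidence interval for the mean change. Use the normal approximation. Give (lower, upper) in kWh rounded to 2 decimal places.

(-25.19, -2.01)

This is a matched-pairs design, so SE = s_d/√n = 44.0/√39 = 7.0456.
Margin = 1.645 × 7.0456 = 11.5900; the interval is -13.6 ± 11.5900 = (-25.19, -2.01).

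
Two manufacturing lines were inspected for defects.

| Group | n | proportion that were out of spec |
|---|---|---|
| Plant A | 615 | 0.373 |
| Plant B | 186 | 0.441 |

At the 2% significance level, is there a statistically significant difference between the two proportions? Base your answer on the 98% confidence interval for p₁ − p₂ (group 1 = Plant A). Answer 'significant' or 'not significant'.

not significant

SE₁ = √(p̂₁(1−p̂₁)/n₁) = √(0.3730·0.6270/615) = 0.01950; SE₂ = √(0.4410·0.5590/186) = 0.03641.
Independent samples: SE of the difference = √(SE₁² + SE₂²) = √(0.00038025 + 0.0013256881) = 0.04130.
z* for 98% confidence is 2.326, so the margin of error is 2.326 × 0.04130 = 0.09606.
Point estimate p̂₁ − p̂₂ = 0.3730 − 0.4410 = -0.0680.
-0.0680 ± 0.09606 → (-0.16406, 0.02806).
The interval (-0.16406, 0.02806) contains 0, so the difference is not significant.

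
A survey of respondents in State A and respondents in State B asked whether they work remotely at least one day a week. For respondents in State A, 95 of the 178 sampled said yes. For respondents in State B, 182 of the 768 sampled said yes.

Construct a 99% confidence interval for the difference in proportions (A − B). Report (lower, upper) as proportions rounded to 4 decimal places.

(0.1926, 0.4008)

First, p̂₁ = 95/178 = 0.5337; p̂₂ = 182/768 = 0.2370.
The two standard errors are √(0.5337×0.4663/178) = 0.03739 and √(0.2370×0.7630/768) = 0.01534.
Because the samples are independent, SE_diff = √(0.03739² + 0.01534²) = 0.04041.
Using z* = 2.576 for 99%, ME = 2.576 × 0.04041 = 0.10410.
p̂₁ − p̂₂ = 0.2967; interval 0.2967 ± 0.10410 gives (0.1926, 0.4008).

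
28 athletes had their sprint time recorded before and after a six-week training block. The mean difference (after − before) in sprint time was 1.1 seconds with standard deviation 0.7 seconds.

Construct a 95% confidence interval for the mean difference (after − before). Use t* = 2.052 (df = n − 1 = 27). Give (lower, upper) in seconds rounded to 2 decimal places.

(0.83, 1.37)

Paired design: SE = s_d/√n = 0.7/√28 = 0.1323.
t* = 2.052; margin of error = 2.052 × 0.1323 = 0.2715.
1.1 ± 0.2715 → (0.83, 1.37).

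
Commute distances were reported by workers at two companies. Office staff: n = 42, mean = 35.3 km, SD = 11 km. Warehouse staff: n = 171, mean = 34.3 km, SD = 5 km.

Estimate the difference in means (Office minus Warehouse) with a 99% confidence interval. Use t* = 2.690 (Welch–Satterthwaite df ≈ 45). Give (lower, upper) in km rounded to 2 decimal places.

Standard errors of each mean: 11/√42 = 1.6973 and 5/√171 = 0.3824.
SE(x̄₁ − x̄₂) = √(1.6973² + 0.3824²) = 1.7398 for independent samples with unequal variances.
With t* = 2.690, the margin is 2.690 × 1.7398 = 4.6801.
x̄₁ − x̄₂ = 35.3 − 34.3 = 1.0000; the interval is 1.0000 ± 4.6801 = (-3.68, 5.68).

(-3.68, 5.68)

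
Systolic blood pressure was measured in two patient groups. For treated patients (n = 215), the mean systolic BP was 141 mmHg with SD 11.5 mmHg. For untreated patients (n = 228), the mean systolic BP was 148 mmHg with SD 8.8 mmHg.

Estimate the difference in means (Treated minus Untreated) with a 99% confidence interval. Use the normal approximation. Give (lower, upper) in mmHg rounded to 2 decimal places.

Per-group SEs: s₁/√n₁ = 11.5/√215 = 0.7843, s₂/√n₂ = 8.8/√228 = 0.5828.
Unpooled SE of the difference: √(0.61512649 + 0.33965584) = 0.9771.
Margin of error = z* · SE = 2.576 × 0.9771 = 2.5170.
x̄₁ − x̄₂ = 141 − 148 = -7.0000.
CI: -7.0000 ± 2.5170 = (-9.52, -4.48).

(-9.52, -4.48)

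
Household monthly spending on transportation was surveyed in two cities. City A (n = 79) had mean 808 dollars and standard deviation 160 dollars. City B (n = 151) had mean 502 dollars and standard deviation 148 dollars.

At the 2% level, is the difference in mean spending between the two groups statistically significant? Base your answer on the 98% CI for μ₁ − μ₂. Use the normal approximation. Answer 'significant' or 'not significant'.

significant

Per-group SEs: s₁/√n₁ = 160/√79 = 18.0014, s₂/√n₂ = 148/√151 = 12.0441.
Unpooled SE of the difference: √(324.05040196 + 145.06034481) = 21.6590.
Margin of error = z* · SE = 2.326 × 21.6590 = 50.3788.
x̄₁ − x̄₂ = 808 − 502 = 306.0000.
CI: 306.0000 ± 50.3788 = (255.6212, 356.3788).
The interval (255.6212, 356.3788) does not contain 0, so the difference is significant.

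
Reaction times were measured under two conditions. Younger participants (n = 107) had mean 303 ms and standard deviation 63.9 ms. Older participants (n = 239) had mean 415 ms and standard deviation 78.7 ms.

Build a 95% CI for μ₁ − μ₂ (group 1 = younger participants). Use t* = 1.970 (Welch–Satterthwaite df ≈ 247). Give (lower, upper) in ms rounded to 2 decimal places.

(-127.77, -96.23)

Per-group SEs: s₁/√n₁ = 63.9/√107 = 6.1774, s₂/√n₂ = 78.7/√239 = 5.0907.
Unpooled SE of the difference: √(38.16027076 + 25.91522649) = 8.0047.
Margin of error = t* · SE = 1.970 × 8.0047 = 15.7693.
x̄₁ − x̄₂ = 303 − 415 = -112.0000.
CI: -112.0000 ± 15.7693 = (-127.77, -96.23).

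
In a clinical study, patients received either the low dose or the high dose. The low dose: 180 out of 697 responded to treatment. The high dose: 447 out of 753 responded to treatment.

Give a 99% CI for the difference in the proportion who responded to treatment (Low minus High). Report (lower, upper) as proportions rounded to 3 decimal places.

(-0.398, -0.273)

Sample proportions: 180/697 = 0.2582, 447/753 = 0.5936.
Each SE is √(p̂(1−p̂)/n): √(0.2582·0.7418/697) = 0.01658 and √(0.5936·0.4064/753) = 0.01790.
SE(p̂₁ − p̂₂) = √(SE₁² + SE₂²) = √(0.0002748964 + 0.00032041) = 0.02440, since the two samples are independent.
At 99% confidence z* = 2.576; margin = 2.576 × 0.02440 = 0.06285.
The difference is 0.2582 − 0.5936 = -0.3354, so the interval is -0.3354 ± 0.06285 = (-0.398, -0.273).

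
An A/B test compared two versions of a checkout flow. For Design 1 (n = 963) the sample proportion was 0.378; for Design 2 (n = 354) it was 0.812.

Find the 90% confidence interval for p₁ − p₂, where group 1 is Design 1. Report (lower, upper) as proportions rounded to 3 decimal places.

Each SE is √(p̂(1−p̂)/n): √(0.3780·0.6220/963) = 0.01563 and √(0.8120·0.1880/354) = 0.02077.
SE(p̂₁ − p̂₂) = √(SE₁² + SE₂²) = √(0.0002442969 + 0.0004313929) = 0.02599, since the two samples are independent.
At 90% confidence z* = 1.645; margin = 1.645 × 0.02599 = 0.04275.
The difference is 0.3780 − 0.8120 = -0.4340, so the interval is -0.4340 ± 0.04275 = (-0.477, -0.391).

(-0.477, -0.391)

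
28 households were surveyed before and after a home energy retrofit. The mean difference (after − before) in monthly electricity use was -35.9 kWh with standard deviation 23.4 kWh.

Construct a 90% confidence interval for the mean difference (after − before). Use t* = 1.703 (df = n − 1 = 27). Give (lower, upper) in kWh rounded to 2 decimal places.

This is a matched-pairs design, so SE = s_d/√n = 23.4/√28 = 4.4222.
Margin = 1.703 × 4.4222 = 7.5310; the interval is -35.9 ± 7.5310 = (-43.43, -28.37).

(-43.43, -28.37)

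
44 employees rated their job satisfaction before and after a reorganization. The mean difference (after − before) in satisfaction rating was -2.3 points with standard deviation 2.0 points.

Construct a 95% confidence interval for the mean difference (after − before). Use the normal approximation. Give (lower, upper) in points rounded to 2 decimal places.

(-2.89, -1.71)

Paired design: SE = s_d/√n = 2.0/√44 = 0.3015.
z* = 1.960; margin of error = 1.960 × 0.3015 = 0.5909.
-2.3 ± 0.5909 → (-2.89, -1.71).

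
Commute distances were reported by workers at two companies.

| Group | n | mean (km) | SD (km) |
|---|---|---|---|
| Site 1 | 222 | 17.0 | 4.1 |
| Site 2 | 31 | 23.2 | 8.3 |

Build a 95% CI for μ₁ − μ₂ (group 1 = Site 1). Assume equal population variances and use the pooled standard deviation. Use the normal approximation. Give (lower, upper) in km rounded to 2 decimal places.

s_p = √[((n₁−1)s₁² + (n₂−1)s₂²)/(n₁+n₂−2)] = √[(221·4.1² + 30·8.3²)/251] = 4.7994.
SE = 4.7994·√(1/222 + 1/31) = 0.9202.
With z* = 1.960, margin = 1.960 × 0.9202 = 1.8036.
x̄₁ − x̄₂ = 17.0 − 23.2 = -6.2000; interval -6.2000 ± 1.8036 = (-8.00, -4.40).

(-8.00, -4.40)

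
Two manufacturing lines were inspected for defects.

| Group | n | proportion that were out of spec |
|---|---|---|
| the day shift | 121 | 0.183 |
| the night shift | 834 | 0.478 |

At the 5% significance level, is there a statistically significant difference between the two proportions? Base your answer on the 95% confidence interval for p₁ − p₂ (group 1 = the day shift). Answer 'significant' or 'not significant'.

SE₁ = √(p̂₁(1−p̂₁)/n₁) = √(0.1830·0.8170/121) = 0.03515; SE₂ = √(0.4780·0.5220/834) = 0.01730.
Independent samples: SE of the difference = √(SE₁² + SE₂²) = √(0.0012355225 + 0.00029929) = 0.03918.
z* for 95% confidence is 1.960, so the margin of error is 1.960 × 0.03918 = 0.07679.
Point estimate p̂₁ − p̂₂ = 0.1830 − 0.4780 = -0.2950.
-0.2950 ± 0.07679 → (-0.37179, -0.21821).
The interval (-0.37179, -0.21821) does not contain 0, so the difference is significant.

significant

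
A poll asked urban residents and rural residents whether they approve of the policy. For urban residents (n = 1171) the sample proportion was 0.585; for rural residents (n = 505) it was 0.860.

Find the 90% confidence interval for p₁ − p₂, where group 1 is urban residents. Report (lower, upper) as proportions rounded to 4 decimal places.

SE₁ = √(p̂₁(1−p̂₁)/n₁) = √(0.5850·0.4150/1171) = 0.01440; SE₂ = √(0.8600·0.1400/505) = 0.01544.
Independent samples: SE of the difference = √(SE₁² + SE₂²) = √(0.00020736 + 0.0002383936) = 0.02111.
z* for 90% confidence is 1.645, so the margin of error is 1.645 × 0.02111 = 0.03473.
Point estimate p̂₁ − p̂₂ = 0.5850 − 0.8600 = -0.2750.
-0.2750 ± 0.03473 → (-0.3097, -0.2403).

(-0.3097, -0.2403)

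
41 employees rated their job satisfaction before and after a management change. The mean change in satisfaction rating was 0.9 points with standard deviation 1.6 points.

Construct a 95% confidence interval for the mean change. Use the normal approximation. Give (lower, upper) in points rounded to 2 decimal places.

(0.41, 1.39)

Paired design: SE = s_d/√n = 1.6/√41 = 0.2499.
z* = 1.960; margin of error = 1.960 × 0.2499 = 0.4898.
0.9 ± 0.4898 → (0.41, 1.39).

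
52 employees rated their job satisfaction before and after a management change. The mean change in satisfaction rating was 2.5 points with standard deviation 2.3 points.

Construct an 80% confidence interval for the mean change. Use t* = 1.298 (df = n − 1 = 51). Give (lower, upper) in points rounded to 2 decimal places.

This is a matched-pairs design, so SE = s_d/√n = 2.3/√52 = 0.3190.
Margin = 1.298 × 0.3190 = 0.4141; the interval is 2.5 ± 0.4141 = (2.09, 2.91).

(2.09, 2.91)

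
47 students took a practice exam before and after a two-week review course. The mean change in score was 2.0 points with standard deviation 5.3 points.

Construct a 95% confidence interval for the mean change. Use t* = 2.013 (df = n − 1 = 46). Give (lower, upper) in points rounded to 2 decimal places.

(0.44, 3.56)

This is a matched-pairs design, so SE = s_d/√n = 5.3/√47 = 0.7731.
Margin = 2.013 × 0.7731 = 1.5563; the interval is 2.0 ± 1.5563 = (0.44, 3.56).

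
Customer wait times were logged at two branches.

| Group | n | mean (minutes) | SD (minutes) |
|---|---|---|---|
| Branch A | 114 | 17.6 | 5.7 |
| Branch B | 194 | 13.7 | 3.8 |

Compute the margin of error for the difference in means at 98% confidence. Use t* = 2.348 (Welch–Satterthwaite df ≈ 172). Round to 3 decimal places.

1.408

Per-group SEs: s₁/√n₁ = 5.7/√114 = 0.5339, s₂/√n₂ = 3.8/√194 = 0.2728.
Unpooled SE of the difference: √(0.28504921 + 0.07441984) = 0.5996.
Margin of error = t* · SE = 2.348 × 0.5996 = 1.4079.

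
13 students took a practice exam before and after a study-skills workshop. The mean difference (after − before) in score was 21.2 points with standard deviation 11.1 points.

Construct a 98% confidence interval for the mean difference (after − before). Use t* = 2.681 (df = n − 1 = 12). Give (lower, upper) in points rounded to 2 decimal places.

Paired design: SE = s_d/√n = 11.1/√13 = 3.0786.
t* = 2.681; margin of error = 2.681 × 3.0786 = 8.2537.
21.2 ± 8.2537 → (12.95, 29.45).

(12.95, 29.45)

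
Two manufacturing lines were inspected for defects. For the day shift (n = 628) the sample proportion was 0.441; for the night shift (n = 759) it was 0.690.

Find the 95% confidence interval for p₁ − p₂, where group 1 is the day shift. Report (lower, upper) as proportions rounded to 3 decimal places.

(-0.300, -0.198)

The two standard errors are √(0.4410×0.5590/628) = 0.01981 and √(0.6900×0.3100/759) = 0.01679.
Because the samples are independent, SE_diff = √(0.01981² + 0.01679²) = 0.02597.
Using z* = 1.960 for 95%, ME = 1.960 × 0.02597 = 0.05090.
p̂₁ − p̂₂ = -0.2490; interval -0.2490 ± 0.05090 gives (-0.300, -0.198).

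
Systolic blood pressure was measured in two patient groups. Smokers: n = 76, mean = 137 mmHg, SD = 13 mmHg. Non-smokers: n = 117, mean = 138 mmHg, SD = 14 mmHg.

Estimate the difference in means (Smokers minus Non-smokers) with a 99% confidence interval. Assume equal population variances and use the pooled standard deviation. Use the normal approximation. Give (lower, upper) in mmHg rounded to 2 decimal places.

(-6.17, 4.17)

s_p = √[((n₁−1)s₁² + (n₂−1)s₂²)/(n₁+n₂−2)] = √[(75·13² + 116·14²)/191] = 13.6161.
SE = 13.6161·√(1/76 + 1/117) = 2.0060.
With z* = 2.576, margin = 2.576 × 2.0060 = 5.1675.
x̄₁ − x̄₂ = 137 − 138 = -1.0000; interval -1.0000 ± 5.1675 = (-6.17, 4.17).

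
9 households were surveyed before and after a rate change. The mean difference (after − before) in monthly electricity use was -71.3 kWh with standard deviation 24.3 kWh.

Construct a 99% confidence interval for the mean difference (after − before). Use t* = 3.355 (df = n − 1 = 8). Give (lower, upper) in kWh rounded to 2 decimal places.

Paired design: SE = s_d/√n = 24.3/√9 = 8.1000.
t* = 3.355; margin of error = 3.355 × 8.1000 = 27.1755.
-71.3 ± 27.1755 → (-98.48, -44.12).

(-98.48, -44.12)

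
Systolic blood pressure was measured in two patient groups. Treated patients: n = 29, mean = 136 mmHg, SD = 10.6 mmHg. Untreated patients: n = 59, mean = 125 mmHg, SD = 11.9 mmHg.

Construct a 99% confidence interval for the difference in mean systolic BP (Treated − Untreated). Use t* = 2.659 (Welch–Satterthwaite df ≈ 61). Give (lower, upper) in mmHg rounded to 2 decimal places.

(4.34, 17.66)

SE₁ = s₁/√n₁ = 10.6/√29 = 1.9684; SE₂ = 11.9/√59 = 1.5492.
Independent samples, unequal variances: SE_diff = √(SE₁² + SE₂²) = √(3.87459856 + 2.40002064) = 2.5049.
t* = 2.659, so margin of error = 2.659 × 2.5049 = 6.6605.
Difference in means = 136 − 125 = 11.0000.
11.0000 ± 6.6605 → (4.34, 17.66).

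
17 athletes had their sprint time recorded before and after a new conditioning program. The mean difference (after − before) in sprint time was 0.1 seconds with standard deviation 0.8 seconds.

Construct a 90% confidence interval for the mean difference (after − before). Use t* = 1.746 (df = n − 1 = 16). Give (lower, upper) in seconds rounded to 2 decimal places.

This is a matched-pairs design, so SE = s_d/√n = 0.8/√17 = 0.1940.
Margin = 1.746 × 0.1940 = 0.3387; the interval is 0.1 ± 0.3387 = (-0.24, 0.44).

(-0.24, 0.44)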